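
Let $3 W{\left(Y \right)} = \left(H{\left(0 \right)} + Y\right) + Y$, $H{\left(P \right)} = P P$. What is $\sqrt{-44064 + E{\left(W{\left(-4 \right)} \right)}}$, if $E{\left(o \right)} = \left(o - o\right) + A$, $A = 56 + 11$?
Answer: $i \sqrt{43997} \approx 209.75 i$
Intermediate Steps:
$H{\left(P \right)} = P^{2}$
$A = 67$
$W{\left(Y \right)} = \frac{2 Y}{3}$ ($W{\left(Y \right)} = \frac{\left(0^{2} + Y\right) + Y}{3} = \frac{\left(0 + Y\right) + Y}{3} = \frac{Y + Y}{3} = \frac{2 Y}{3}$)
$E{\left(o \right)} = 67$ ($E{\left(o \right)} = \left(o - o\right) + 67 = 0 + 67 = 67$)
$\sqrt{-44064 + E{\left(W{\left(-4 \right)} \right)}} = \sqrt{-44064 + 67} = \sqrt{-43997} = i \sqrt{43997}$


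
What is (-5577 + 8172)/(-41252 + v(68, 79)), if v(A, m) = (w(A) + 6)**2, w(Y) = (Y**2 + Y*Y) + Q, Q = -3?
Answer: 2595/85539749 ≈ 3.0337e-5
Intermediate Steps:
w(Y) = -3 + 2*Y**2 (w(Y) = (Y**2 + Y*Y) - 3 = (Y**2 + Y**2) - 3 = 2*Y**2 - 3 = -3 + 2*Y**2)
v(A, m) = (3 + 2*A**2)**2 (v(A, m) = ((-3 + 2*A**2) + 6)**2 = (3 + 2*A**2)**2)
(-5577 + 8172)/(-41252 + v(68, 79)) = (-5577 + 8172)/(-41252 + (3 + 2*68**2)**2) = 2595/(-41252 + (3 + 2*4624)**2) = 2595/(-41252 + (3 + 9248)**2) = 2595/(-41252 + 9251**2) = 2595/(-41252 + 85581001) = 2595/85539749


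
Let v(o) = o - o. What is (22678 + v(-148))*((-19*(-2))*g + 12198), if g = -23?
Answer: 256805672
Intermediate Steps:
v(o) = 0
(22678 + v(-148))*((-19*(-2))*g + 12198) = (22678 + 0)*(-19*(-2)*(-23) + 12198) = 22678*(38*(-23) + 12198) = 22678*(-874 + 12198) = 22678*11324 = 256805672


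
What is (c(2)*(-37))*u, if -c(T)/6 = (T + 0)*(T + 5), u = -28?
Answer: -87024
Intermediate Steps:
c(T) = -6*T*(5 + T) (c(T) = -6*(T + 0)*(T + 5) = -6*T*(5 + T))
(c(2)*(-37))*u = (-6*2*(5 + 2)*(-37))*(-28) = (-6*2*7*(-37))*(-28) = -84*(-37)*(-28) = 3108*(-28) = -87024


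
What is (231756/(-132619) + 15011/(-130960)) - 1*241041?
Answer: -4186380422503409/17367784240 ≈ -2.4104e+5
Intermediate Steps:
(231756/(-132619) + 15011/(-130960)) - 1*241041 = (231756*(-1/132619) + 15011*(-1/130960)) - 241041 = (-231756/132619 - 15011/130960) - 241041 = -32341509569/17367784240 - 241041 = -4186380422503409/17367784240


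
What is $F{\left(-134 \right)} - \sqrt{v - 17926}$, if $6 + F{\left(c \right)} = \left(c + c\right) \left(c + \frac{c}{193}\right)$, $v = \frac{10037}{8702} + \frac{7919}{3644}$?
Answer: $\frac{6965770}{193} - \frac{i \sqrt{1126361255735197121}}{7927522} \approx 36092.0 - 133.88 i$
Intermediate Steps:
$v = \frac{52742983}{15855044}$ ($v = 10037 \cdot \frac{1}{8702} + 7919 \cdot \frac{1}{3644} = \frac{10037}{8702} + \frac{7919}{3644} = \frac{52742983}{15855044} \approx 3.3266$)
$F{\left(c \right)} = -6 + \frac{388 c^{2}}{193}$ ($F{\left(c \right)} = -6 + \left(c + c\right) \left(c + \frac{c}{193}\right) = -6 + 2 c \left(c + c \frac{1}{193}\right) = -6 + 2 c \left(c + \frac{c}{193}\right) = -6 + 2 c \frac{194 c}{193} = -6 + \frac{388 c^{2}}{193}$)
$F{\left(-134 \right)} - \sqrt{v - 17926} = \left(-6 + \frac{388 \left(-134\right)^{2}}{193}\right) - \sqrt{\frac{52742983}{15855044} - 17926} = \left(-6 + \frac{388}{193} \cdot 17956\right) - \sqrt{- \frac{284164775761}{15855044}} = \left(-6 + \frac{6966928}{193}\right) - \frac{i \sqrt{1126361255735197121}}{7927522} = \frac{6965770}{193} - \frac{i \sqrt{1126361255735197121}}{7927522}$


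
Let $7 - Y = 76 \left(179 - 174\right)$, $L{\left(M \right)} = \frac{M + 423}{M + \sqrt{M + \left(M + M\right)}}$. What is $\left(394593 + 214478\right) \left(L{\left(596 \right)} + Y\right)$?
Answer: $- \frac{134099162070}{593} - \frac{620643349 \sqrt{447}}{176714} \approx -2.2621 \cdot 10^{8}$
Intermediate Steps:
$L{\left(M \right)} = \frac{423 + M}{M + \sqrt{3} \sqrt{M}}$ ($L{\left(M \right)} = \frac{423 + M}{M + \sqrt{M + 2 M}} = \frac{423 + M}{M + \sqrt{3 M}} = \frac{423 + M}{M + \sqrt{3} \sqrt{M}}$)
$Y = -373$ ($Y = 7 - 76 \left(179 - 174\right) = 7 - 76 \cdot 5 = 7 - 380 = -373$)
$\left(394593 + 214478\right) \left(L{\left(596 \right)} + Y\right) = \left(394593 + 214478\right) \left(\frac{423 + 596}{596 + \sqrt{3} \sqrt{596}} - 373\right) = 609071 \left(\frac{1}{596 + \sqrt{3} \cdot 2 \sqrt{149}} \cdot 1019 - 373\right) = 609071 \left(\frac{1}{596 + 2 \sqrt{447}} \cdot 1019 - 373\right) = 609071 \left(\frac{1019}{596 + 2 \sqrt{447}} - 373\right) = 609071 \left(-373 + \frac{1019}{596 + 2 \sqrt{447}}\right) = -227183483 + \frac{620643349}{596 + 2 \sqrt{447}}$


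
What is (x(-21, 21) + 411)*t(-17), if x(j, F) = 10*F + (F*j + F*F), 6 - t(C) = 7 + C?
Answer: 9936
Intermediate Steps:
t(C) = -1 - C (t(C) = 6 - (7 + C) = 6 + (-7 - C) = -1 - C)
x(j, F) = F² + 10*F + F*j (x(j, F) = 10*F + (F*j + F²) = 10*F + (F² + F*j) = F² + 10*F + F*j)
(x(-21, 21) + 411)*t(-17) = (21*(10 + 21 - 21) + 411)*(-1 - 1*(-17)) = (21*10 + 411)*(-1 + 17) = (210 + 411)*16 = 621*16 = 9936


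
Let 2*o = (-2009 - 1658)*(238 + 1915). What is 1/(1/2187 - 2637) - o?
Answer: 11382922682161/2883559 ≈ 3.9475e+6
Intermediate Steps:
o = -7895051/2 (o = ((-2009 - 1658)*(238 + 1915))/2 = (-3667*2153)/2 = (½)*(-7895051) = -7895051/2 ≈ -3.9475e+6)
1/(1/2187 - 2637) - o = 1/(1/2187 - 2637) - 1*(-7895051/2) = 1/(1/2187 - 2637) + 7895051/2 = 1/(-5767118/2187) + 7895051/2 = -2187/5767118 + 7895051/2 = 11382922682161/2883559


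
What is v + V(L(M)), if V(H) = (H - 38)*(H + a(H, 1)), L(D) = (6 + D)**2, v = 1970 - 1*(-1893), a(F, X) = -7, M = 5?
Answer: 13325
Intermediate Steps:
v = 3863 (v = 1970 + 1893 = 3863)
V(H) = (-38 + H)*(-7 + H) (V(H) = (H - 38)*(H - 7) = (-38 + H)*(-7 + H))
v + V(L(M)) = 3863 + (266 + ((6 + 5)**2)**2 - 45*(6 + 5)**2) = 3863 + (266 + (11**2)**2 - 45*11**2) = 3863 + (266 + 121**2 - 45*121) = 3863 + (266 + 14641 - 5445) = 3863 + 9462 = 13325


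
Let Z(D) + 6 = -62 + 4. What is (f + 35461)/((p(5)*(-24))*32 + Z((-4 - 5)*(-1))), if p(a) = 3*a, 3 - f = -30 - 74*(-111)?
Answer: -1705/724 ≈ -2.3550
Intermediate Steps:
f = -8181 (f = 3 - (-30 - 74*(-111)) = 3 - (-30 + 8214) = 3 - 1*8184 = 3 - 8184 = -8181)
Z(D) = -64 (Z(D) = -6 + (-62 + 4) = -6 - 58 = -64)
(f + 35461)/((p(5)*(-24))*32 + Z((-4 - 5)*(-1))) = (-8181 + 35461)/(((3*5)*(-24))*32 - 64) = 27280/((15*(-24))*32 - 64) = 27280/(-360*32 - 64) = 27280/(-11520 - 64) = 27280/(-11584) = 27280*(-1/11584) = -1705/724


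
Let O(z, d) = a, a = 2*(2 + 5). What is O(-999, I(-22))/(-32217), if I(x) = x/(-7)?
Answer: -14/32217 ≈ -0.00043455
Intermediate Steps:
I(x) = -x/7 (I(x) = x*(-⅐) = -x/7)
a = 14 (a = 2*7 = 14)
O(z, d) = 14
O(-999, I(-22))/(-32217) = 14/(-32217) = 14*(-1/32217) = -14/32217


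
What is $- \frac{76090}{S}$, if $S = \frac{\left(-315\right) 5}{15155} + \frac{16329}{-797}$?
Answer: $\frac{13129367545}{3553161} \approx 3695.1$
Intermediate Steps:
$S = - \frac{7106322}{345101}$ ($S = \left(-1575\right) \frac{1}{15155} + 16329 \left(- \frac{1}{797}\right) = - \frac{45}{433} - \frac{16329}{797} = - \frac{7106322}{345101} \approx -20.592$)
$- \frac{76090}{S} = - \frac{76090}{- \frac{7106322}{345101}} = \left(-76090\right) \left(- \frac{345101}{7106322}\right) = \frac{13129367545}{3553161}$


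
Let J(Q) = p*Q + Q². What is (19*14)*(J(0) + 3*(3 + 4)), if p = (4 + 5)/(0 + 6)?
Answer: 5586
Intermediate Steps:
p = 3/2 (p = 9/6 = 9*(⅙) = 3/2 ≈ 1.5000)
J(Q) = Q² + 3*Q/2 (J(Q) = 3*Q/2 + Q² = Q² + 3*Q/2)
(19*14)*(J(0) + 3*(3 + 4)) = (19*14)*((½)*0*(3 + 2*0) + 3*(3 + 4)) = 266*((½)*0*(3 + 0) + 3*7) = 266*((½)*0*3 + 21) = 266*(0 + 21) = 266*21 = 5586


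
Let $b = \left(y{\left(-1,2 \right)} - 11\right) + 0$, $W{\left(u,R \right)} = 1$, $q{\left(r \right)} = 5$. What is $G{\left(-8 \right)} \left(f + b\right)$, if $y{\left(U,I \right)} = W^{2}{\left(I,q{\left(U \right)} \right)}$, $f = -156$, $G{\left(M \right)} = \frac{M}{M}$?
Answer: $-166$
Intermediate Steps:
$G{\left(M \right)} = 1$
$y{\left(U,I \right)} = 1$ ($y{\left(U,I \right)} = 1^{2} = 1$)
$b = -10$ ($b = \left(1 - 11\right) + 0 = -10 + 0 = -10$)
$G{\left(-8 \right)} \left(f + b\right) = 1 \left(-156 - 10\right) = 1 \left(-166\right) = -166$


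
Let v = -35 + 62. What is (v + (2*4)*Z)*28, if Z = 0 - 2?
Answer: 308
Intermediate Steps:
Z = -2
v = 27
(v + (2*4)*Z)*28 = (27 + (2*4)*(-2))*28 = (27 + 8*(-2))*28 = (27 - 16)*28 = 11*28 = 308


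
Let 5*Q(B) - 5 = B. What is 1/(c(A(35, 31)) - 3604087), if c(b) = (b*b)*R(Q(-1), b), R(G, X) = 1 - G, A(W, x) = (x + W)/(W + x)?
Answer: -5/18020434 ≈ -2.7746e-7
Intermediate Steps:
A(W, x) = 1 (A(W, x) = (W + x)/(W + x) = 1)
Q(B) = 1 + B/5
c(b) = b**2/5 (c(b) = (b*b)*(1 - (1 + (1/5)*(-1))) = b**2*(1 - (1 - 1/5)) = b**2*(1 - 1*4/5) = b**2*(1 - 4/5) = b**2*(1/5) = b**2/5)
1/(c(A(35, 31)) - 3604087) = 1/((1/5)*1**2 - 3604087) = 1/((1/5)*1 - 3604087) = 1/(1/5 - 3604087) = 1/(-18020434/5) = -5/18020434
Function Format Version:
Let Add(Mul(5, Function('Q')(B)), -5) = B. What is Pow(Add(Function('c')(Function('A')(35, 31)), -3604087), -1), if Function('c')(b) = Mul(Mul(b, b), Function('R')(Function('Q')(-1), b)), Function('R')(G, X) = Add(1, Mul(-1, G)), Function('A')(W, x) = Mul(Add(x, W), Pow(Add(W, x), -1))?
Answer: Rational(-5, 18020434) ≈ -2.7746e-7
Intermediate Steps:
Function('A')(W, x) = 1 (Function('A')(W, x) = Mul(Add(W, x), Pow(Add(W, x), -1)) = 1)
Function('Q')(B) = Add(1, Mul(Rational(1, 5), B))
Function('c')(b) = Mul(Rational(1, 5), Pow(b, 2)) (Function('c')(b) = Mul(Mul(b, b), Add(1, Mul(-1, Add(1, Mul(Rational(1, 5), -1))))) = Mul(Pow(b, 2), Add(1, Mul(-1, Add(1, Rational(-1, 5))))) = Mul(Pow(b, 2), Add(1, Mul(-1, Rational(4, 5)))) = Mul(Pow(b, 2), Add(1, Rational(-4, 5))) = Mul(Pow(b, 2), Rational(1, 5)) = Mul(Rational(1, 5), Pow(b, 2)))
Pow(Add(Function('c')(Function('A')(35, 31)), -3604087), -1) = Pow(Add(Mul(Rational(1, 5), Pow(1, 2)), -3604087), -1) = Pow(Add(Mul(Rational(1, 5), 1), -3604087), -1) = Pow(Add(Rational(1, 5), -3604087), -1) = Pow(Rational(-18020434, 5), -1) = Rational(-5, 18020434)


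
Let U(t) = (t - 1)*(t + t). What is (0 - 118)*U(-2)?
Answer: -1416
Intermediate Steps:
U(t) = 2*t*(-1 + t) (U(t) = (-1 + t)*(2*t) = 2*t*(-1 + t))
(0 - 118)*U(-2) = (0 - 118)*(2*(-2)*(-1 - 2)) = -236*(-2)*(-3) = -118*12 = -1416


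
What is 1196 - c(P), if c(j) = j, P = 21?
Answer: 1175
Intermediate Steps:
1196 - c(P) = 1196 - 1*21 = 1196 - 21 = 1175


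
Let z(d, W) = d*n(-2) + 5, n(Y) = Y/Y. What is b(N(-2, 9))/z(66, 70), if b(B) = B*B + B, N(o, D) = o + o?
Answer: 12/71 ≈ 0.16901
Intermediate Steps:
n(Y) = 1
N(o, D) = 2*o
z(d, W) = 5 + d (z(d, W) = d*1 + 5 = d + 5 = 5 + d)
b(B) = B + B² (b(B) = B² + B = B + B²)
b(N(-2, 9))/z(66, 70) = ((2*(-2))*(1 + 2*(-2)))/(5 + 66) = -4*(1 - 4)/71 = -4*(-3)*(1/71) = 12*(1/71) = 12/71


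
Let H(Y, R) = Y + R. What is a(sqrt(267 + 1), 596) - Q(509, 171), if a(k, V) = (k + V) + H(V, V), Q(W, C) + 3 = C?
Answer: 1620 + 2*sqrt(67) ≈ 1636.4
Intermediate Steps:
Q(W, C) = -3 + C
H(Y, R) = R + Y
a(k, V) = k + 3*V (a(k, V) = (k + V) + (V + V) = (V + k) + 2*V = k + 3*V)
a(sqrt(267 + 1), 596) - Q(509, 171) = (sqrt(267 + 1) + 3*596) - (-3 + 171) = (sqrt(268) + 1788) - 1*168 = (2*sqrt(67) + 1788) - 168 = (1788 + 2*sqrt(67)) - 168 = 1620 + 2*sqrt(67)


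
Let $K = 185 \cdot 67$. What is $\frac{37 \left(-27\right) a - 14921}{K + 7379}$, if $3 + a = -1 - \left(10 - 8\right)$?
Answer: $- \frac{8927}{19774} \approx -0.45145$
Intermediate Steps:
$a = -6$ ($a = -3 - 3 = -6$)
$K = 12395$
$\frac{37 \left(-27\right) a - 14921}{K + 7379} = \frac{37 \left(-27\right) \left(-6\right) - 14921}{12395 + 7379} = \frac{\left(-999\right) \left(-6\right) - 14921}{19774} = \left(5994 - 14921\right) \frac{1}{19774} = \left(-8927\right) \frac{1}{19774} = - \frac{8927}{19774}$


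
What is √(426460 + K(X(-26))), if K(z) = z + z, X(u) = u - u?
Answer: 2*√106615 ≈ 653.04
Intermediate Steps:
X(u) = 0
K(z) = 2*z
√(426460 + K(X(-26))) = √(426460 + 2*0) = √(426460 + 0) = √426460 = 2*√106615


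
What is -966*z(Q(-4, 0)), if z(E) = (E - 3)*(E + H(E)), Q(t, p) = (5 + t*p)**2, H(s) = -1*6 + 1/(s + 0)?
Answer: -10115952/25 ≈ -4.0464e+5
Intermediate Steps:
H(s) = -6 + 1/s
Q(t, p) = (5 + p*t)**2
z(E) = (-3 + E)*(-6 + E + 1/E) (z(E) = (E - 3)*(E + (-6 + 1/E)) = (-3 + E)*(-6 + E + 1/E))
-966*z(Q(-4, 0)) = -966*(19 + ((5 + 0*(-4))**2)**2 - 9*(5 + 0*(-4))**2 - 3/(5 + 0*(-4))**2) = -966*(19 + ((5 + 0)**2)**2 - 9*(5 + 0)**2 - 3/(5 + 0)**2) = -966*(19 + (5**2)**2 - 9*5**2 - 3/(5**2)) = -966*(19 + 25**2 - 9*25 - 3/25) = -966*(19 + 625 - 225 - 3*1/25) = -966*(19 + 625 - 225 - 3/25) = -966*10472/25 = -10115952/25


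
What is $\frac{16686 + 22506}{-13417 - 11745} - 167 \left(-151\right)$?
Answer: $\frac{13792847}{547} \approx 25215.0$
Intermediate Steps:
$\frac{16686 + 22506}{-13417 - 11745} - 167 \left(-151\right) = \frac{39192}{-25162} - -25217 = 39192 \left(- \frac{1}{25162}\right) + 25217 = - \frac{852}{547} + 25217 = \frac{13792847}{547}$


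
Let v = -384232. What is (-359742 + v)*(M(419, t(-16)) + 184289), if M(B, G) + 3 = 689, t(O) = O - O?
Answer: -137616590650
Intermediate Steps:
t(O) = 0
M(B, G) = 686 (M(B, G) = -3 + 689 = 686)
(-359742 + v)*(M(419, t(-16)) + 184289) = (-359742 - 384232)*(686 + 184289) = -743974*184975 = -137616590650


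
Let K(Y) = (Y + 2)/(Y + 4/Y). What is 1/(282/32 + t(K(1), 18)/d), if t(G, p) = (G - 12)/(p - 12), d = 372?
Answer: 7440/65527 ≈ 0.11354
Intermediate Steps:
K(Y) = (2 + Y)/(Y + 4/Y)
t(G, p) = (-12 + G)/(-12 + p)
1/(282/32 + t(K(1), 18)/d) = 1/(282/32 + ((-12 + 1*(2 + 1)/(4 + 1²))/(-12 + 18))/372) = 1/(282*(1/32) + ((-12 + 1*3/(4 + 1))/6)*(1/372)) = 1/(141/16 + ((-12 + 1*3/5)/6)*(1/372)) = 1/(141/16 + ((-12 + 1*(⅕)*3)/6)*(1/372)) = 1/(141/16 + ((-12 + ⅗)/6)*(1/372)) = 1/(141/16 + ((⅙)*(-57/5))*(1/372)) = 1/(141/16 - 19/10*1/372) = 1/(141/16 - 19/3720) = 1/(65527/7440) = 7440/65527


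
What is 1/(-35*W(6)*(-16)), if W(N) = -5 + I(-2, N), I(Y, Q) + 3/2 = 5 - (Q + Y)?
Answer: -1/3080 ≈ -0.00032468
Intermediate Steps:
I(Y, Q) = 7/2 - Q - Y (I(Y, Q) = -3/2 + (5 - (Q + Y)) = -3/2 + (5 + (-Q - Y)) = -3/2 + (5 - Q - Y) = 7/2 - Q - Y)
W(N) = 1/2 - N (W(N) = -5 + (7/2 - N - 1*(-2)) = -5 + (7/2 - N + 2) = -5 + (11/2 - N) = 1/2 - N)
1/(-35*W(6)*(-16)) = 1/(-35*(1/2 - 1*6)*(-16)) = 1/(-35*(1/2 - 6)*(-16)) = 1/(-35*(-11/2)*(-16)) = 1/((385/2)*(-16)) = 1/(-3080) = -1/3080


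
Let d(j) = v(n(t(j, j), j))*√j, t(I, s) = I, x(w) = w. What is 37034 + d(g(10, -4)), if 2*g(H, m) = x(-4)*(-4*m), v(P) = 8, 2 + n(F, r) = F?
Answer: 37034 + 32*I*√2 ≈ 37034.0 + 45.255*I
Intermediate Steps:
n(F, r) = -2 + F
g(H, m) = 8*m (g(H, m) = (-(-16)*m)/2 = (16*m)/2 = 8*m)
d(j) = 8*√j
37034 + d(g(10, -4)) = 37034 + 8*√(8*(-4)) = 37034 + 8*√(-32) = 37034 + 8*(4*I*√2) = 37034 + 32*I*√2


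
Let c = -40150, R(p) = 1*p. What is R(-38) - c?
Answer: 40112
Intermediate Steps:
R(p) = p
R(-38) - c = -38 - 1*(-40150) = -38 + 40150 = 40112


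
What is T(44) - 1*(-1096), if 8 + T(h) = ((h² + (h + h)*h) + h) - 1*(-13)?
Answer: 6953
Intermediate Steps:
T(h) = 5 + h + 3*h² (T(h) = -8 + (((h² + (h + h)*h) + h) - 1*(-13)) = -8 + (((h² + (2*h)*h) + h) + 13) = -8 + (((h² + 2*h²) + h) + 13) = -8 + ((3*h² + h) + 13) = -8 + ((h + 3*h²) + 13) = -8 + (13 + h + 3*h²) = 5 + h + 3*h²)
T(44) - 1*(-1096) = (5 + 44 + 3*44²) - 1*(-1096) = (5 + 44 + 3*1936) + 1096 = (5 + 44 + 5808) + 1096 = 5857 + 1096 = 6953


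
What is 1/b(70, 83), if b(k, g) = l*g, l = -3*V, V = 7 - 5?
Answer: -1/498 ≈ -0.0020080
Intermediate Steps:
V = 2
l = -6 (l = -3*2 = -6)
b(k, g) = -6*g
1/b(70, 83) = 1/(-6*83) = 1/(-498) = -1/498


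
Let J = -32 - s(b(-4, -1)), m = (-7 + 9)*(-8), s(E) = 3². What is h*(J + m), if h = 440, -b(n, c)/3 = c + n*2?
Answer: -25080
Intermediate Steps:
b(n, c) = -6*n - 3*c (b(n, c) = -3*(c + n*2) = -3*(c + 2*n) = -6*n - 3*c)
s(E) = 9
m = -16 (m = 2*(-8) = -16)
J = -41 (J = -32 - 1*9 = -32 - 9 = -41)
h*(J + m) = 440*(-41 - 16) = 440*(-57) = -25080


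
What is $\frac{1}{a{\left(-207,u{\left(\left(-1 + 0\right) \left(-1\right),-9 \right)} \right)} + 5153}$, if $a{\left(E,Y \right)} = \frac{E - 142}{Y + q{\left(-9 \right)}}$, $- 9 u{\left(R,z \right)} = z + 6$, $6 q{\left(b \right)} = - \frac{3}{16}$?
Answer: $\frac{29}{115933} \approx 0.00025014$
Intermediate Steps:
$q{\left(b \right)} = - \frac{1}{32}$ ($q{\left(b \right)} = \frac{\left(-3\right) \frac{1}{16}}{6} = \frac{1}{6} \left(- \frac{3}{16}\right) = - \frac{1}{32}$)
$u{\left(R,z \right)} = - \frac{2}{3} - \frac{z}{9}$ ($u{\left(R,z \right)} = - \frac{z + 6}{9} = - \frac{6 + z}{9} = - \frac{2}{3} - \frac{z}{9}$)
$a{\left(E,Y \right)} = \frac{-142 + E}{- \frac{1}{32} + Y}$ ($a{\left(E,Y \right)} = \frac{E - 142}{Y - \frac{1}{32}} = \frac{-142 + E}{- \frac{1}{32} + Y}$)
$\frac{1}{a{\left(-207,u{\left(\left(-1 + 0\right) \left(-1\right),-9 \right)} \right)} + 5153} = \frac{1}{\frac{32 \left(-142 - 207\right)}{-1 + 32 \left(- \frac{2}{3} - -1\right)} + 5153} = \frac{1}{32 \frac{1}{-1 + 32 \left(- \frac{2}{3} + 1\right)} \left(-349\right) + 5153} = \frac{1}{32 \frac{1}{-1 + 32 \cdot \frac{1}{3}} \left(-349\right) + 5153} = \frac{1}{32 \frac{1}{-1 + \frac{32}{3}} \left(-349\right) + 5153} = \frac{1}{32 \frac{1}{\frac{29}{3}} \left(-349\right) + 5153} = \frac{1}{32 \cdot \frac{3}{29} \left(-349\right) + 5153} = \frac{1}{- \frac{33504}{29} + 5153} = \frac{1}{\frac{115933}{29}} = \frac{29}{115933}$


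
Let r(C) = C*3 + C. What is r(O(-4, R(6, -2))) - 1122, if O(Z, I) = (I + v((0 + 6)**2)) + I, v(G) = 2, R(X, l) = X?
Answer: -1066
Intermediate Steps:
O(Z, I) = 2 + 2*I (O(Z, I) = (I + 2) + I = (2 + I) + I = 2 + 2*I)
r(C) = 4*C (r(C) = 3*C + C = 4*C)
r(O(-4, R(6, -2))) - 1122 = 4*(2 + 2*6) - 1122 = 4*(2 + 12) - 1122 = 4*14 - 1122 = 56 - 1122 = -1066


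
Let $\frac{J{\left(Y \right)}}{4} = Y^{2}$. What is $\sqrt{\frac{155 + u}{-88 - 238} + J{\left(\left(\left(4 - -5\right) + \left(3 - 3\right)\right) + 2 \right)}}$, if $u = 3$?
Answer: $\frac{9 \sqrt{158599}}{163} \approx 21.989$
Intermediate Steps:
$J{\left(Y \right)} = 4 Y^{2}$
$\sqrt{\frac{155 + u}{-88 - 238} + J{\left(\left(\left(4 - -5\right) + \left(3 - 3\right)\right) + 2 \right)}} = \sqrt{\frac{155 + 3}{-88 - 238} + 4 \left(\left(\left(4 - -5\right) + \left(3 - 3\right)\right) + 2\right)^{2}} = \sqrt{\frac{158}{-326} + 4 \left(\left(\left(4 + 5\right) + 0\right) + 2\right)^{2}} = \sqrt{158 \left(- \frac{1}{326}\right) + 4 \left(\left(9 + 0\right) + 2\right)^{2}} = \sqrt{- \frac{79}{163} + 4 \left(9 + 2\right)^{2}} = \sqrt{- \frac{79}{163} + 4 \cdot 11^{2}} = \sqrt{- \frac{79}{163} + 4 \cdot 121} = \sqrt{- \frac{79}{163} + 484} = \sqrt{\frac{78813}{163}} = \frac{9 \sqrt{158599}}{163}$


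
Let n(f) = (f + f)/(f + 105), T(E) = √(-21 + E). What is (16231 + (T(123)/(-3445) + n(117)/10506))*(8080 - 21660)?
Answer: -14280154971530/64787 + 2716*√102/689 ≈ -2.2042e+8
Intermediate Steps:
n(f) = 2*f/(105 + f) (n(f) = (2*f)/(105 + f) = 2*f/(105 + f))
(16231 + (T(123)/(-3445) + n(117)/10506))*(8080 - 21660) = (16231 + (√(-21 + 123)/(-3445) + (2*117/(105 + 117))/10506))*(8080 - 21660) = (16231 + (√102*(-1/3445) + (2*117/222)*(1/10506)))*(-13580) = (16231 + (-√102/3445 + (2*117*(1/222))*(1/10506)))*(-13580) = (16231 + (-√102/3445 + (39/37)*(1/10506)))*(-13580) = (16231 + (-√102/3445 + 13/129574))*(-13580) = (16231 + (13/129574 - √102/3445))*(-13580) = (2103115607/129574 - √102/3445)*(-13580) = -14280154971530/64787 + 2716*√102/689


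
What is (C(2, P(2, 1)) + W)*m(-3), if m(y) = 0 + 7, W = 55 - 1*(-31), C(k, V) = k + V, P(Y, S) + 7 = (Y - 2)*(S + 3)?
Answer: 567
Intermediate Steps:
P(Y, S) = -7 + (-2 + Y)*(3 + S) (P(Y, S) = -7 + (Y - 2)*(S + 3) = -7 + (-2 + Y)*(3 + S))
C(k, V) = V + k
W = 86 (W = 55 + 31 = 86)
m(y) = 7
(C(2, P(2, 1)) + W)*m(-3) = (((-13 - 2*1 + 3*2 + 1*2) + 2) + 86)*7 = (((-13 - 2 + 6 + 2) + 2) + 86)*7 = ((-7 + 2) + 86)*7 = (-5 + 86)*7 = 81*7 = 567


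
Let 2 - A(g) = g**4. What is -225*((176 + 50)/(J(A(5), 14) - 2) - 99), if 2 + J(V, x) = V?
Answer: 4672425/209 ≈ 22356.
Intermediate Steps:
A(g) = 2 - g**4
J(V, x) = -2 + V
-225*((176 + 50)/(J(A(5), 14) - 2) - 99) = -225*((176 + 50)/((-2 + (2 - 1*5**4)) - 2) - 99) = -225*(226/((-2 + (2 - 1*625)) - 2) - 99) = -225*(226/((-2 + (2 - 625)) - 2) - 99) = -225*(226/((-2 - 623) - 2) - 99) = -225*(226/(-625 - 2) - 99) = -225*(226/(-627) - 99) = -225*(226*(-1/627) - 99) = -225*(-226/627 - 99) = -225*(-62299/627) = 4672425/209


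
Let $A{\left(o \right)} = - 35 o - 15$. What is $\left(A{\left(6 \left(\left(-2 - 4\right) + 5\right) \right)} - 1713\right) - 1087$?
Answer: $-2605$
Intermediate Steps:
$A{\left(o \right)} = -15 - 35 o$
$\left(A{\left(6 \left(\left(-2 - 4\right) + 5\right) \right)} - 1713\right) - 1087 = \left(\left(-15 - 35 \cdot 6 \left(\left(-2 - 4\right) + 5\right)\right) - 1713\right) - 1087 = \left(\left(-15 - 35 \cdot 6 \left(-6 + 5\right)\right) - 1713\right) - 1087 = \left(\left(-15 - 35 \cdot 6 \left(-1\right)\right) - 1713\right) - 1087 = \left(\left(-15 - -210\right) - 1713\right) - 1087 = \left(\left(-15 + 210\right) - 1713\right) - 1087 = \left(195 - 1713\right) - 1087 = -1518 - 1087 = -2605$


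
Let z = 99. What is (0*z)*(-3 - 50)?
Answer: 0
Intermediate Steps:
(0*z)*(-3 - 50) = (0*99)*(-3 - 50) = 0*(-53) = 0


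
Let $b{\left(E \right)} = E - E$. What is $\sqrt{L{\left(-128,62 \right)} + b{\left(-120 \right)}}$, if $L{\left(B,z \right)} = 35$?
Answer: $\sqrt{35} \approx 5.9161$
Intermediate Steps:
$b{\left(E \right)} = 0$
$\sqrt{L{\left(-128,62 \right)} + b{\left(-120 \right)}} = \sqrt{35 + 0} = \sqrt{35}$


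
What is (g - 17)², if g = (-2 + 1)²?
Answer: 256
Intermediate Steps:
g = 1 (g = (-1)² = 1)
(g - 17)² = (1 - 17)² = (-16)² = 256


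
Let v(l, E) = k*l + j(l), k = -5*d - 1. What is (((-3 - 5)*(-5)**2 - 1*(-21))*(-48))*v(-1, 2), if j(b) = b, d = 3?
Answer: 128880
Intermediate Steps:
k = -16 (k = -5*3 - 1 = -15 - 1 = -16)
v(l, E) = -15*l (v(l, E) = -16*l + l = -15*l)
(((-3 - 5)*(-5)**2 - 1*(-21))*(-48))*v(-1, 2) = (((-3 - 5)*(-5)**2 - 1*(-21))*(-48))*(-15*(-1)) = ((-8*25 + 21)*(-48))*15 = ((-200 + 21)*(-48))*15 = -179*(-48)*15 = 8592*15 = 128880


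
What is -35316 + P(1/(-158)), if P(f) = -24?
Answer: -35340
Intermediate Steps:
-35316 + P(1/(-158)) = -35316 - 24 = -35340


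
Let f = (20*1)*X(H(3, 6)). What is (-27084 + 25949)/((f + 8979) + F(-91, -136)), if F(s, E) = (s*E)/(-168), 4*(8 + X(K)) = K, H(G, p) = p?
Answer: -3405/26326 ≈ -0.12934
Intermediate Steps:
X(K) = -8 + K/4
f = -130 (f = (20*1)*(-8 + (¼)*6) = 20*(-8 + 3/2) = 20*(-13/2) = -130)
F(s, E) = -E*s/168 (F(s, E) = (E*s)*(-1/168) = -E*s/168)
(-27084 + 25949)/((f + 8979) + F(-91, -136)) = (-27084 + 25949)/((-130 + 8979) - 1/168*(-136)*(-91)) = -1135/(8849 - 221/3) = -1135/26326/3 = -1135*3/26326 = -3405/26326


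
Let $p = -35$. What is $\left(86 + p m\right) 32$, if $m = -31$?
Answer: $37472$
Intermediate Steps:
$\left(86 + p m\right) 32 = \left(86 - -1085\right) 32 = \left(86 + 1085\right) 32 = 1171 \cdot 32 = 37472$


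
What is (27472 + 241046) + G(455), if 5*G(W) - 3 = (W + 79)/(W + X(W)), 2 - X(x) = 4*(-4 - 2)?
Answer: 645787767/2405 ≈ 2.6852e+5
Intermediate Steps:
X(x) = 26 (X(x) = 2 - 4*(-4 - 2) = 2 - 4*(-6) = 2 - 1*(-24) = 2 + 24 = 26)
G(W) = ⅗ + (79 + W)/(5*(26 + W)) (G(W) = ⅗ + ((W + 79)/(W + 26))/5 = ⅗ + ((79 + W)/(26 + W))/5 = ⅗ + (79 + W)/(5*(26 + W)))
(27472 + 241046) + G(455) = (27472 + 241046) + (157 + 4*455)/(5*(26 + 455)) = 268518 + (⅕)*(157 + 1820)/481 = 268518 + (⅕)*(1/481)*1977 = 268518 + 1977/2405 = 645787767/2405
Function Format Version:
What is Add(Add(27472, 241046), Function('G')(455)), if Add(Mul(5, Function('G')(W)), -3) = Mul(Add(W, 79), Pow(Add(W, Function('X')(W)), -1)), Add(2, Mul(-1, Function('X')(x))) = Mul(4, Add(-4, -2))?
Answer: Rational(645787767, 2405) ≈ 2.6852e+5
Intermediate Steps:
Function('X')(x) = 26 (Function('X')(x) = Add(2, Mul(-1, Mul(4, Add(-4, -2)))) = Add(2, Mul(-1, Mul(4, -6))) = Add(2, Mul(-1, -24)) = Add(2, 24) = 26)
Function('G')(W) = Add(Rational(3, 5), Mul(Rational(1, 5), Pow(Add(26, W), -1), Add(79, W))) (Function('G')(W) = Add(Rational(3, 5), Mul(Rational(1, 5), Mul(Add(W, 79), Pow(Add(W, 26), -1)))) = Add(Rational(3, 5), Mul(Rational(1, 5), Mul(Add(79, W), Pow(Add(26, W), -1)))) = Add(Rational(3, 5), Mul(Rational(1, 5), Mul(Pow(Add(26, W), -1), Add(79, W)))) = Add(Rational(3, 5), Mul(Rational(1, 5), Pow(Add(26, W), -1), Add(79, W))))
Add(Add(27472, 241046), Function('G')(455)) = Add(Add(27472, 241046), Mul(Rational(1, 5), Pow(Add(26, 455), -1), Add(157, Mul(4, 455)))) = Add(268518, Mul(Rational(1, 5), Pow(481, -1), Add(157, 1820))) = Add(268518, Mul(Rational(1, 5), Rational(1, 481), 1977)) = Add(268518, Rational(1977, 2405)) = Rational(645787767, 2405)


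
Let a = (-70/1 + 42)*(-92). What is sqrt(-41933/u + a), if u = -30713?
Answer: sqrt(2431198726773)/30713 ≈ 50.768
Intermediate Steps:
a = 2576 (a = (-70*1 + 42)*(-92) = (-70 + 42)*(-92) = -28*(-92) = 2576)
sqrt(-41933/u + a) = sqrt(-41933/(-30713) + 2576) = sqrt(-41933*(-1/30713) + 2576) = sqrt(41933/30713 + 2576) = sqrt(79158621/30713) = sqrt(2431198726773)/30713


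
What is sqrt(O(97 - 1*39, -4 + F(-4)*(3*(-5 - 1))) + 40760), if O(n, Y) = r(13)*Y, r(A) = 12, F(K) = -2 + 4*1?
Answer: 2*sqrt(10070) ≈ 200.70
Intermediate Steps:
F(K) = 2 (F(K) = -2 + 4 = 2)
O(n, Y) = 12*Y
sqrt(O(97 - 1*39, -4 + F(-4)*(3*(-5 - 1))) + 40760) = sqrt(12*(-4 + 2*(3*(-5 - 1))) + 40760) = sqrt(12*(-4 + 2*(3*(-6))) + 40760) = sqrt(12*(-4 + 2*(-18)) + 40760) = sqrt(12*(-4 - 36) + 40760) = sqrt(12*(-40) + 40760) = sqrt(-480 + 40760) = sqrt(40280) = 2*sqrt(10070)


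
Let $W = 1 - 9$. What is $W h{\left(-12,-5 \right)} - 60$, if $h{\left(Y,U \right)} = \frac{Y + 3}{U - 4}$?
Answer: $-68$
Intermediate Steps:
$h{\left(Y,U \right)} = \frac{3 + Y}{-4 + U}$
$W = -8$ ($W = 1 - 9 = -8$)
$W h{\left(-12,-5 \right)} - 60 = - 8 \frac{3 - 12}{-4 - 5} - 60 = - 8 \frac{1}{-9} \left(-9\right) - 60 = - 8 \left(\left(- \frac{1}{9}\right) \left(-9\right)\right) - 60 = \left(-8\right) 1 - 60 = -8 - 60 = -68$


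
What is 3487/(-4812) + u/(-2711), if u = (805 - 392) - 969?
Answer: -6777785/13045332 ≈ -0.51956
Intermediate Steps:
u = -556 (u = 413 - 969 = -556)
3487/(-4812) + u/(-2711) = 3487/(-4812) - 556/(-2711) = 3487*(-1/4812) - 556*(-1/2711) = -3487/4812 + 556/2711 = -6777785/13045332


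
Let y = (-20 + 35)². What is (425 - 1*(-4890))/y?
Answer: 1063/45 ≈ 23.622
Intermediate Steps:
y = 225 (y = 15² = 225)
(425 - 1*(-4890))/y = (425 - 1*(-4890))/225 = (425 + 4890)*(1/225) = 5315*(1/225) = 1063/45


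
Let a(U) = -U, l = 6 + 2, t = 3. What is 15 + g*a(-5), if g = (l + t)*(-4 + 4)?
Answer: 15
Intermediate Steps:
l = 8
g = 0 (g = (8 + 3)*(-4 + 4) = 11*0 = 0)
15 + g*a(-5) = 15 + 0*(-1*(-5)) = 15 + 0*5 = 15 + 0 = 15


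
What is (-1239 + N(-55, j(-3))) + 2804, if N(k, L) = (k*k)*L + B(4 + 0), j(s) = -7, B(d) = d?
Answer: -19606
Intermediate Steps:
N(k, L) = 4 + L*k² (N(k, L) = (k*k)*L + (4 + 0) = k²*L + 4 = L*k² + 4 = 4 + L*k²)
(-1239 + N(-55, j(-3))) + 2804 = (-1239 + (4 - 7*(-55)²)) + 2804 = (-1239 + (4 - 7*3025)) + 2804 = (-1239 + (4 - 21175)) + 2804 = (-1239 - 21171) + 2804 = -22410 + 2804 = -19606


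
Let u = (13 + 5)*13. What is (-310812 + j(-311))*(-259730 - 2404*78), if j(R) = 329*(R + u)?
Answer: 150338162090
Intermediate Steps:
u = 234 (u = 18*13 = 234)
j(R) = 76986 + 329*R (j(R) = 329*(R + 234) = 329*(234 + R) = 76986 + 329*R)
(-310812 + j(-311))*(-259730 - 2404*78) = (-310812 + (76986 + 329*(-311)))*(-259730 - 2404*78) = (-310812 + (76986 - 102319))*(-259730 - 187512) = (-310812 - 25333)*(-447242) = -336145*(-447242) = 150338162090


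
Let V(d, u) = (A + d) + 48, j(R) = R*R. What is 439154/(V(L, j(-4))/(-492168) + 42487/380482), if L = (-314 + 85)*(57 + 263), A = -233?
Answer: 41118222864235152/24431425973 ≈ 1.6830e+6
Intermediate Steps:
j(R) = R²
L = -73280 (L = -229*320 = -73280)
V(d, u) = -185 + d (V(d, u) = (-233 + d) + 48 = -185 + d)
439154/(V(L, j(-4))/(-492168) + 42487/380482) = 439154/((-185 - 73280)/(-492168) + 42487/380482) = 439154/(-73465*(-1/492168) + 42487*(1/380482)) = 439154/(73465/492168 + 42487/380482) = 439154/(24431425973/93630532488) = 439154*(93630532488/24431425973) = 41118222864235152/24431425973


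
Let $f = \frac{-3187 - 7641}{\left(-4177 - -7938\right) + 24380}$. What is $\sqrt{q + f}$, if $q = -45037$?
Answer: $\frac{i \sqrt{35665820243345}}{28141} \approx 212.22 i$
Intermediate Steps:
$f = - \frac{10828}{28141}$ ($f = - \frac{10828}{\left(-4177 + 7938\right) + 24380} = - \frac{10828}{3761 + 24380} = - \frac{10828}{28141} \approx -0.38478$)
$\sqrt{q + f} = \sqrt{-45037 - \frac{10828}{28141}} = \sqrt{- \frac{1267397045}{28141}} = \frac{i \sqrt{35665820243345}}{28141}$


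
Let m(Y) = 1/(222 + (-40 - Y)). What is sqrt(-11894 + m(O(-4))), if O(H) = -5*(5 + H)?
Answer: I*sqrt(415921099)/187 ≈ 109.06*I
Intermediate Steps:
O(H) = -25 - 5*H
m(Y) = 1/(182 - Y)
sqrt(-11894 + m(O(-4))) = sqrt(-11894 - 1/(-182 + (-25 - 5*(-4)))) = sqrt(-11894 - 1/(-182 + (-25 + 20))) = sqrt(-11894 - 1/(-182 - 5)) = sqrt(-11894 - 1/(-187)) = sqrt(-11894 - 1*(-1/187)) = sqrt(-11894 + 1/187) = sqrt(-2224177/187) = I*sqrt(415921099)/187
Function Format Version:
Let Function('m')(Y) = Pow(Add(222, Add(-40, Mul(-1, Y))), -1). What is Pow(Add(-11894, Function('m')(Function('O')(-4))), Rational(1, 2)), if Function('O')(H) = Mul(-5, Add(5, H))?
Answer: Mul(Rational(1, 187), I, Pow(415921099, Rational(1, 2))) ≈ Mul(109.06, I)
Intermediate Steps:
Function('O')(H) = Add(-25, Mul(-5, H))
Function('m')(Y) = Pow(Add(182, Mul(-1, Y)), -1)
Pow(Add(-11894, Function('m')(Function('O')(-4))), Rational(1, 2)) = Pow(Add(-11894, Mul(-1, Pow(Add(-182, Add(-25, Mul(-5, -4))), -1))), Rational(1, 2)) = Pow(Add(-11894, Mul(-1, Pow(Add(-182, Add(-25, 20)), -1))), Rational(1, 2)) = Pow(Add(-11894, Mul(-1, Pow(Add(-182, -5), -1))), Rational(1, 2)) = Pow(Add(-11894, Mul(-1, Pow(-187, -1))), Rational(1, 2)) = Pow(Add(-11894, Mul(-1, Rational(-1, 187))), Rational(1, 2)) = Pow(Add(-11894, Rational(1, 187)), Rational(1, 2)) = Pow(Rational(-2224177, 187), Rational(1, 2)) = Mul(Rational(1, 187), I, Pow(415921099, Rational(1, 2)))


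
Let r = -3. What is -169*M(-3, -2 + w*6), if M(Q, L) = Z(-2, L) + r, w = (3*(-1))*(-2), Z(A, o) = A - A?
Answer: 507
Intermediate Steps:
Z(A, o) = 0
w = 6 (w = -3*(-2) = 6)
M(Q, L) = -3 (M(Q, L) = 0 - 3 = -3)
-169*M(-3, -2 + w*6) = -169*(-3) = 507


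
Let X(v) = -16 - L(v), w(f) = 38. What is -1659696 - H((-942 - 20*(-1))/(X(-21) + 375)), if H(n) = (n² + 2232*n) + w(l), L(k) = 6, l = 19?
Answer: -206092203978/124609 ≈ -1.6539e+6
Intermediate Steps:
X(v) = -22 (X(v) = -16 - 1*6 = -16 - 6 = -22)
H(n) = 38 + n² + 2232*n (H(n) = (n² + 2232*n) + 38 = 38 + n² + 2232*n)
-1659696 - H((-942 - 20*(-1))/(X(-21) + 375)) = -1659696 - (38 + ((-942 - 20*(-1))/(-22 + 375))² + 2232*((-942 - 20*(-1))/(-22 + 375))) = -1659696 - (38 + ((-942 + 20)/353)² + 2232*((-942 + 20)/353)) = -1659696 - (38 + (-922*1/353)² + 2232*(-922*1/353)) = -1659696 - (38 + (-922/353)² + 2232*(-922/353)) = -1659696 - (38 + 850084/124609 - 2057904/353) = -1659696 - 1*(-720854886/124609) = -1659696 + 720854886/124609 = -206092203978/124609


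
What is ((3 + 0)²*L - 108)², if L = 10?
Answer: 324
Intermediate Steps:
((3 + 0)²*L - 108)² = ((3 + 0)²*10 - 108)² = (3²*10 - 108)² = (9*10 - 108)² = (90 - 108)² = (-18)² = 324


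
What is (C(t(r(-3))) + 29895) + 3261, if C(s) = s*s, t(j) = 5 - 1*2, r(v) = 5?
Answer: 33165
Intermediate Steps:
t(j) = 3 (t(j) = 5 - 2 = 3)
C(s) = s²
(C(t(r(-3))) + 29895) + 3261 = (3² + 29895) + 3261 = (9 + 29895) + 3261 = 29904 + 3261 = 33165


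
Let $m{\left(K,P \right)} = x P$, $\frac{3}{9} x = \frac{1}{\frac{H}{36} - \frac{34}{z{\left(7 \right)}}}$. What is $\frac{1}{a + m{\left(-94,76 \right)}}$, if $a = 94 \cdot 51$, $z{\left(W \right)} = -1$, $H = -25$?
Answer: $\frac{1199}{5756214} \approx 0.0002083$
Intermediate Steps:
$a = 4794$
$x = \frac{108}{1199}$ ($x = \frac{3}{- \frac{25}{36} - \frac{34}{-1}} = \frac{3}{\left(-25\right) \frac{1}{36} - -34} = \frac{3}{- \frac{25}{36} + 34} = \frac{3}{\frac{1199}{36}} = 3 \cdot \frac{36}{1199} = \frac{108}{1199} \approx 0.090075$)
$m{\left(K,P \right)} = \frac{108 P}{1199}$
$\frac{1}{a + m{\left(-94,76 \right)}} = \frac{1}{4794 + \frac{108}{1199} \cdot 76} = \frac{1}{4794 + \frac{8208}{1199}} = \frac{1}{\frac{5756214}{1199}} = \frac{1199}{5756214}$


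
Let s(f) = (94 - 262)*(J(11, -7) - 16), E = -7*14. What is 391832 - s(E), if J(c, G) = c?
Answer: 390992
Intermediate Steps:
E = -98
s(f) = 840 (s(f) = (94 - 262)*(11 - 16) = -168*(-5) = 840)
391832 - s(E) = 391832 - 1*840 = 391832 - 840 = 390992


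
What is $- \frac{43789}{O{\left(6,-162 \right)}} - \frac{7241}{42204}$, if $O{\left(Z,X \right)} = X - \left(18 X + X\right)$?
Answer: $- \frac{38941369}{2563893} \approx -15.188$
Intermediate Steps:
$O{\left(Z,X \right)} = - 18 X$ ($O{\left(Z,X \right)} = X - 19 X = - 18 X$)
$- \frac{43789}{O{\left(6,-162 \right)}} - \frac{7241}{42204} = - \frac{43789}{\left(-18\right) \left(-162\right)} - \frac{7241}{42204} = - \frac{43789}{2916} - \frac{7241}{42204} = - \frac{38941369}{2563893}$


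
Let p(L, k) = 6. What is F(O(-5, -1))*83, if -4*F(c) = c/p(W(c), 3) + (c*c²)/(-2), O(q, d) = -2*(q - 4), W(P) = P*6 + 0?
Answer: 241779/4 ≈ 60445.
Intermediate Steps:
W(P) = 6*P (W(P) = 6*P + 0 = 6*P)
O(q, d) = 8 - 2*q (O(q, d) = -2*(-4 + q) = 8 - 2*q)
F(c) = -c/24 + c³/8 (F(c) = -(c/6 + (c*c²)/(-2))/4 = -(c*(⅙) + c³*(-½))/4 = -(c/6 - c³/2)/4 = -(-c³/2 + c/6)/4 = -c/24 + c³/8)
F(O(-5, -1))*83 = (-(8 - 2*(-5))/24 + (8 - 2*(-5))³/8)*83 = (-(8 + 10)/24 + (8 + 10)³/8)*83 = (-1/24*18 + (⅛)*18³)*83 = (-¾ + (⅛)*5832)*83 = (-¾ + 729)*83 = (2913/4)*83 = 241779/4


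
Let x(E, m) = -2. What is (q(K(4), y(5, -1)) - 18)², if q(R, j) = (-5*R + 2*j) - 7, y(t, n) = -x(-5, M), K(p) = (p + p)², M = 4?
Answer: 116281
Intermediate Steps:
K(p) = 4*p² (K(p) = (2*p)² = 4*p²)
y(t, n) = 2 (y(t, n) = -1*(-2) = 2)
q(R, j) = -7 - 5*R + 2*j
(q(K(4), y(5, -1)) - 18)² = ((-7 - 20*4² + 2*2) - 18)² = ((-7 - 20*16 + 4) - 18)² = ((-7 - 5*64 + 4) - 18)² = ((-7 - 320 + 4) - 18)² = (-323 - 18)² = (-341)² = 116281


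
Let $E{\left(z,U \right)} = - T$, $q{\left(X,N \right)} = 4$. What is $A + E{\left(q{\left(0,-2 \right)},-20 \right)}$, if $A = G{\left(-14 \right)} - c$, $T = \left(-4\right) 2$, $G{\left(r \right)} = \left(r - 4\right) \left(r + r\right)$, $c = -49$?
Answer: $561$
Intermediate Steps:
$G{\left(r \right)} = 2 r \left(-4 + r\right)$ ($G{\left(r \right)} = \left(-4 + r\right) 2 r = 2 r \left(-4 + r\right)$)
$T = -8$
$E{\left(z,U \right)} = 8$ ($E{\left(z,U \right)} = \left(-1\right) \left(-8\right) = 8$)
$A = 553$ ($A = 2 \left(-14\right) \left(-4 - 14\right) - -49 = 2 \left(-14\right) \left(-18\right) + 49 = 504 + 49 = 553$)
$A + E{\left(q{\left(0,-2 \right)},-20 \right)} = 553 + 8 = 561$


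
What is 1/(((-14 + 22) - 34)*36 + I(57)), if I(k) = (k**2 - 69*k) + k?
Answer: -1/1563 ≈ -0.00063980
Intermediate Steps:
I(k) = k**2 - 68*k
1/(((-14 + 22) - 34)*36 + I(57)) = 1/(((-14 + 22) - 34)*36 + 57*(-68 + 57)) = 1/((8 - 34)*36 + 57*(-11)) = 1/(-26*36 - 627) = 1/(-936 - 627) = 1/(-1563) = -1/1563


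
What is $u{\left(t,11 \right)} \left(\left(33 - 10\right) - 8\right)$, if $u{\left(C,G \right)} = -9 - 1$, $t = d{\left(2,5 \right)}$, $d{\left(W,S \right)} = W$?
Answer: $-150$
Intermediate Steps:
$t = 2$
$u{\left(C,G \right)} = -10$
$u{\left(t,11 \right)} \left(\left(33 - 10\right) - 8\right) = - 10 \left(\left(33 - 10\right) - 8\right) = - 10 \left(23 - 8\right) = \left(-10\right) 15 = -150$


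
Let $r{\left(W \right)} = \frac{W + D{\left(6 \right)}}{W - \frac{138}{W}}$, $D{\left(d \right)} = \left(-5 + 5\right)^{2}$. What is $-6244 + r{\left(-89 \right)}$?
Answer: $- \frac{48589131}{7783} \approx -6243.0$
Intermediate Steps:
$D{\left(d \right)} = 0$ ($D{\left(d \right)} = 0^{2} = 0$)
$r{\left(W \right)} = \frac{W}{W - \frac{138}{W}}$ ($r{\left(W \right)} = \frac{W + 0}{W - \frac{138}{W}} = \frac{W}{W - \frac{138}{W}}$)
$-6244 + r{\left(-89 \right)} = -6244 + \frac{\left(-89\right)^{2}}{-138 + \left(-89\right)^{2}} = -6244 + \frac{7921}{-138 + 7921} = -6244 + \frac{7921}{7783} = - \frac{48589131}{7783}$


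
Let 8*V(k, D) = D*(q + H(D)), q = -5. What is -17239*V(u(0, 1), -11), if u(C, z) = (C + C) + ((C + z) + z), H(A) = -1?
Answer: -568887/4 ≈ -1.4222e+5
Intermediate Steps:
u(C, z) = 2*z + 3*C (u(C, z) = 2*C + (C + 2*z) = 2*z + 3*C)
V(k, D) = -3*D/4 (V(k, D) = (D*(-5 - 1))/8 = (D*(-6))/8 = (-6*D)/8 = -3*D/4)
-17239*V(u(0, 1), -11) = -(-51717)*(-11)/4 = -17239*33/4 = -568887/4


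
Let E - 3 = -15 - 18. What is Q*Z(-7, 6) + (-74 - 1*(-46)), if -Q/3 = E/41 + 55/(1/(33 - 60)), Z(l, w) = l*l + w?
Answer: 10049827/41 ≈ 2.4512e+5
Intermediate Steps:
E = -30 (E = 3 + (-15 - 18) = 3 - 33 = -30)
Z(l, w) = w + l**2 (Z(l, w) = l**2 + w = w + l**2)
Q = 182745/41 (Q = -3*(-30/41 + 55/(1/(33 - 60))) = -3*(-30*1/41 + 55/(1/(-27))) = -3*(-30/41 + 55/(-1/27)) = -3*(-30/41 + 55*(-27)) = -3*(-30/41 - 1485) = -3*(-60915/41) = 182745/41 ≈ 4457.2)
Q*Z(-7, 6) + (-74 - 1*(-46)) = 182745*(6 + (-7)**2)/41 + (-74 - 1*(-46)) = 182745*(6 + 49)/41 + (-74 + 46) = (182745/41)*55 - 28 = 10050975/41 - 28 = 10049827/41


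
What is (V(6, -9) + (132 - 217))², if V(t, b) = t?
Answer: 6241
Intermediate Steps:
(V(6, -9) + (132 - 217))² = (6 + (132 - 217))² = (6 - 85)² = (-79)² = 6241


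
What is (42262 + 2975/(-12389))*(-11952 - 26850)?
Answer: -20315987750286/12389 ≈ -1.6398e+9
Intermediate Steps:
(42262 + 2975/(-12389))*(-11952 - 26850) = (42262 + 2975*(-1/12389))*(-38802) = (42262 - 2975/12389)*(-38802) = (523580943/12389)*(-38802) = -20315987750286/12389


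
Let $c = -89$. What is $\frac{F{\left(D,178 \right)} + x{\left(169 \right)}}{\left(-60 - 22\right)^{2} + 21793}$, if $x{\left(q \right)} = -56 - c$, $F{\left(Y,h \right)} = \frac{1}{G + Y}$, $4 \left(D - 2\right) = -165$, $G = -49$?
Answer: $\frac{11645}{10066501} \approx 0.0011568$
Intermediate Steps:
$D = - \frac{157}{4}$ ($D = 2 + \frac{1}{4} \left(-165\right) = 2 - \frac{165}{4} = - \frac{157}{4} \approx -39.25$)
$F{\left(Y,h \right)} = \frac{1}{-49 + Y}$
$x{\left(q \right)} = 33$ ($x{\left(q \right)} = -56 - -89 = -56 + 89 = 33$)
$\frac{F{\left(D,178 \right)} + x{\left(169 \right)}}{\left(-60 - 22\right)^{2} + 21793} = \frac{\frac{1}{-49 - \frac{157}{4}} + 33}{\left(-60 - 22\right)^{2} + 21793} = \frac{\frac{1}{- \frac{353}{4}} + 33}{\left(-60 - 22\right)^{2} + 21793} = \frac{- \frac{4}{353} + 33}{\left(-82\right)^{2} + 21793} = \frac{11645}{353 \left(6724 + 21793\right)} = \frac{11645}{353 \cdot 28517} = \frac{11645}{353} \cdot \frac{1}{28517} = \frac{11645}{10066501}$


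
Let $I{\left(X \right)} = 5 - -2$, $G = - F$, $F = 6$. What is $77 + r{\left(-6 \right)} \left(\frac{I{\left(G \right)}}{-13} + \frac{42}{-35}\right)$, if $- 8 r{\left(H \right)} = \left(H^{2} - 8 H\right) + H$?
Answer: $\frac{1879}{20} \approx 93.95$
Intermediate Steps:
$G = -6$ ($G = \left(-1\right) 6 = -6$)
$r{\left(H \right)} = - \frac{H^{2}}{8} + \frac{7 H}{8}$ ($r{\left(H \right)} = - \frac{\left(H^{2} - 8 H\right) + H}{8} = - \frac{H^{2} - 7 H}{8} = - \frac{H^{2}}{8} + \frac{7 H}{8}$)
$I{\left(X \right)} = 7$ ($I{\left(X \right)} = 5 + 2 = 7$)
$77 + r{\left(-6 \right)} \left(\frac{I{\left(G \right)}}{-13} + \frac{42}{-35}\right) = 77 + \frac{1}{8} \left(-6\right) \left(7 - -6\right) \left(\frac{7}{-13} + \frac{42}{-35}\right) = 77 + \frac{1}{8} \left(-6\right) \left(7 + 6\right) \left(7 \left(- \frac{1}{13}\right) + 42 \left(- \frac{1}{35}\right)\right) = 77 + \frac{1}{8} \left(-6\right) 13 \left(- \frac{7}{13} - \frac{6}{5}\right) = 77 - - \frac{339}{20} = 77 + \frac{339}{20} = \frac{1879}{20}$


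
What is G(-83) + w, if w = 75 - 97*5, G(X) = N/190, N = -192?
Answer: -39046/95 ≈ -411.01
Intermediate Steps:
G(X) = -96/95 (G(X) = -192/190 = -192*1/190 = -96/95)
w = -410 (w = 75 - 485 = -410)
G(-83) + w = -96/95 - 410 = -39046/95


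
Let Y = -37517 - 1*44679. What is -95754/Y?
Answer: 47877/41098 ≈ 1.1649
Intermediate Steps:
Y = -82196 (Y = -37517 - 44679 = -82196)
-95754/Y = -95754/(-82196) = -95754*(-1/82196) = 47877/41098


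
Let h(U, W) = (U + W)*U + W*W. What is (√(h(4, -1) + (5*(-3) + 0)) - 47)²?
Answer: (47 - I*√2)² ≈ 2207.0 - 132.94*I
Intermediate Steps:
h(U, W) = W² + U*(U + W) (h(U, W) = U*(U + W) + W² = W² + U*(U + W))
(√(h(4, -1) + (5*(-3) + 0)) - 47)² = (√((4² + (-1)² + 4*(-1)) + (5*(-3) + 0)) - 47)² = (√((16 + 1 - 4) + (-15 + 0)) - 47)² = (√(13 - 15) - 47)² = (√(-2) - 47)² = (I*√2 - 47)² = (-47 + I*√2)²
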